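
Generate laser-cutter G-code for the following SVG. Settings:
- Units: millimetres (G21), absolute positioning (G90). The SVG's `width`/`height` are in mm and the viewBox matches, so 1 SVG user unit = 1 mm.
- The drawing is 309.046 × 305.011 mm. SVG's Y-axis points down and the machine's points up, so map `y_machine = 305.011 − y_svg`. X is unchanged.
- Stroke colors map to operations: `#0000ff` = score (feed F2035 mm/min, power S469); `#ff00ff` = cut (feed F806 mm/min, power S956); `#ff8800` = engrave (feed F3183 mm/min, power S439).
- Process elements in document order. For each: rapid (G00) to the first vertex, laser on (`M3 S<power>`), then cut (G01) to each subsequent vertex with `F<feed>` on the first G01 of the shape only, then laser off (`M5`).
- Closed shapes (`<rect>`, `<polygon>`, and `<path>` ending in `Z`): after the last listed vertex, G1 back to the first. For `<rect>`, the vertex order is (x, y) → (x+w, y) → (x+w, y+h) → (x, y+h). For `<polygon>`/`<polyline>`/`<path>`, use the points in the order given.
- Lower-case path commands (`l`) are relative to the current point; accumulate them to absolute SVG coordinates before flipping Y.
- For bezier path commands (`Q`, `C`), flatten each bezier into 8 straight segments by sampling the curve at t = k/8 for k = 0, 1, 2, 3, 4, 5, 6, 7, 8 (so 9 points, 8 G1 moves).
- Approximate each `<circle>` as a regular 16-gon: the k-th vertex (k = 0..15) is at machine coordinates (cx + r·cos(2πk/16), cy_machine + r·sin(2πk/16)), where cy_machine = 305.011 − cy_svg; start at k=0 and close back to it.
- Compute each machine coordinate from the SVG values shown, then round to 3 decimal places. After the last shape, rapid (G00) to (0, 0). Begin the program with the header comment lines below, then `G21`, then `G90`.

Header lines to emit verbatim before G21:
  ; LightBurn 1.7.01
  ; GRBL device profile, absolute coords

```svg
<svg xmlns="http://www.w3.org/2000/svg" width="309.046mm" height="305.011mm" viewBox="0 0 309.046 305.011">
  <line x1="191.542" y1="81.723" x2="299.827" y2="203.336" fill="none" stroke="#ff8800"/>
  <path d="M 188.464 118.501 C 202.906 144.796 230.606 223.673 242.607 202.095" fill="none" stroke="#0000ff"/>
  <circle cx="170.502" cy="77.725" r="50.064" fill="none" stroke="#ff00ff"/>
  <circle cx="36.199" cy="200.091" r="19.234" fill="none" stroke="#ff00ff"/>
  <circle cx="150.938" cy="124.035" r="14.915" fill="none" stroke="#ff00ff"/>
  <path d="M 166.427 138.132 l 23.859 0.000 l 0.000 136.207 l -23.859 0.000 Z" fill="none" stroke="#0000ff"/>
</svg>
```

; LightBurn 1.7.01
; GRBL device profile, absolute coords
G21
G90
G00 X191.542 Y223.288
M3 S439
G01 X299.827 Y101.675 F3183
M5
G00 X188.464 Y186.510
M3 S469
G01 X194.445 Y174.483 F2035
G01 X201.329 Y159.321
G01 X208.777 Y142.815
G01 X216.451 Y126.761
G01 X224.010 Y112.950
G01 X231.115 Y103.177
G01 X237.427 Y99.234
G01 X242.607 Y102.916
M5
G00 X220.566 Y227.286
M3 S956
G01 X216.755 Y246.445 F806
G01 X205.903 Y262.687
G01 X189.661 Y273.539
G01 X170.502 Y277.350
G01 X151.343 Y273.539
G01 X135.101 Y262.687
G01 X124.249 Y246.445
G01 X120.438 Y227.286
G01 X124.249 Y208.127
G01 X135.101 Y191.885
G01 X151.343 Y181.033
G01 X170.502 Y177.222
G01 X189.661 Y181.033
G01 X205.903 Y191.885
G01 X216.755 Y208.127
G01 X220.566 Y227.286
M5
G00 X55.433 Y104.920
M3 S956
G01 X53.969 Y112.281 F806
G01 X49.799 Y118.520
G01 X43.560 Y122.690
G01 X36.199 Y124.154
G01 X28.838 Y122.690
G01 X22.599 Y118.520
G01 X18.429 Y112.281
G01 X16.965 Y104.920
G01 X18.429 Y97.559
G01 X22.599 Y91.320
G01 X28.838 Y87.150
G01 X36.199 Y85.686
G01 X43.560 Y87.150
G01 X49.799 Y91.320
G01 X53.969 Y97.559
G01 X55.433 Y104.920
M5
G00 X165.853 Y180.976
M3 S956
G01 X164.718 Y186.684 F806
G01 X161.484 Y191.522
G01 X156.646 Y194.756
G01 X150.938 Y195.891
G01 X145.230 Y194.756
G01 X140.392 Y191.522
G01 X137.158 Y186.684
G01 X136.023 Y180.976
G01 X137.158 Y175.268
G01 X140.392 Y170.430
G01 X145.230 Y167.196
G01 X150.938 Y166.061
G01 X156.646 Y167.196
G01 X161.484 Y170.430
G01 X164.718 Y175.268
G01 X165.853 Y180.976
M5
G00 X166.427 Y166.879
M3 S469
G01 X190.286 Y166.879 F2035
G01 X190.286 Y30.672
G01 X166.427 Y30.672
G01 X166.427 Y166.879
M5
G00 X0.000 Y0.000

Since the viewBox matches the mm dimensions, user units are millimetres directly. The only transform is the Y-flip y_m = 305.011 − y_svg.

Shape 1 is a line segment drawn with `<line>`. Its stroke #ff8800 means engrave at S439, F3183. After flipping Y the toolpath is (191.542,223.288) → (299.827,101.675).

Shape 2 is a cubic bezier drawn with `<path>`. Its stroke #0000ff means score at S469, F2035. After flipping Y the toolpath is (188.464,186.510) → (194.445,174.483) → (201.329,159.321) → (208.777,142.815) → (216.451,126.761) → (224.010,112.950) → (231.115,103.177) → (237.427,99.234) → (242.607,102.916).

Shape 3 is a circle drawn with `<circle>`. Its stroke #ff00ff means cut at S956, F806. After flipping Y the toolpath is (220.566,227.286) → (216.755,246.445) → (205.903,262.687) → (189.661,273.539) → (170.502,277.350) → (151.343,273.539) → (135.101,262.687) → (124.249,246.445) → (120.438,227.286) → (124.249,208.127) → (135.101,191.885) → (151.343,181.033) → (170.502,177.222) → (189.661,181.033) → (205.903,191.885) → (216.755,208.127) → (220.566,227.286), returning to the start.

Shape 4 is a circle drawn with `<circle>`. Its stroke #ff00ff means cut at S956, F806. After flipping Y the toolpath is (55.433,104.920) → (53.969,112.281) → (49.799,118.520) → (43.560,122.690) → (36.199,124.154) → (28.838,122.690) → (22.599,118.520) → (18.429,112.281) → (16.965,104.920) → (18.429,97.559) → (22.599,91.320) → (28.838,87.150) → (36.199,85.686) → (43.560,87.150) → (49.799,91.320) → (53.969,97.559) → (55.433,104.920), returning to the start.

Shape 5 is a circle drawn with `<circle>`. Its stroke #ff00ff means cut at S956, F806. After flipping Y the toolpath is (165.853,180.976) → (164.718,186.684) → (161.484,191.522) → (156.646,194.756) → (150.938,195.891) → (145.230,194.756) → (140.392,191.522) → (137.158,186.684) → (136.023,180.976) → (137.158,175.268) → (140.392,170.430) → (145.230,167.196) → (150.938,166.061) → (156.646,167.196) → (161.484,170.430) → (164.718,175.268) → (165.853,180.976), returning to the start.

Shape 6 is a rectangle drawn with `<path>`. Its stroke #0000ff means score at S469, F2035. After flipping Y the toolpath is (166.427,166.879) → (190.286,166.879) → (190.286,30.672) → (166.427,30.672) → (166.427,166.879), returning to the start.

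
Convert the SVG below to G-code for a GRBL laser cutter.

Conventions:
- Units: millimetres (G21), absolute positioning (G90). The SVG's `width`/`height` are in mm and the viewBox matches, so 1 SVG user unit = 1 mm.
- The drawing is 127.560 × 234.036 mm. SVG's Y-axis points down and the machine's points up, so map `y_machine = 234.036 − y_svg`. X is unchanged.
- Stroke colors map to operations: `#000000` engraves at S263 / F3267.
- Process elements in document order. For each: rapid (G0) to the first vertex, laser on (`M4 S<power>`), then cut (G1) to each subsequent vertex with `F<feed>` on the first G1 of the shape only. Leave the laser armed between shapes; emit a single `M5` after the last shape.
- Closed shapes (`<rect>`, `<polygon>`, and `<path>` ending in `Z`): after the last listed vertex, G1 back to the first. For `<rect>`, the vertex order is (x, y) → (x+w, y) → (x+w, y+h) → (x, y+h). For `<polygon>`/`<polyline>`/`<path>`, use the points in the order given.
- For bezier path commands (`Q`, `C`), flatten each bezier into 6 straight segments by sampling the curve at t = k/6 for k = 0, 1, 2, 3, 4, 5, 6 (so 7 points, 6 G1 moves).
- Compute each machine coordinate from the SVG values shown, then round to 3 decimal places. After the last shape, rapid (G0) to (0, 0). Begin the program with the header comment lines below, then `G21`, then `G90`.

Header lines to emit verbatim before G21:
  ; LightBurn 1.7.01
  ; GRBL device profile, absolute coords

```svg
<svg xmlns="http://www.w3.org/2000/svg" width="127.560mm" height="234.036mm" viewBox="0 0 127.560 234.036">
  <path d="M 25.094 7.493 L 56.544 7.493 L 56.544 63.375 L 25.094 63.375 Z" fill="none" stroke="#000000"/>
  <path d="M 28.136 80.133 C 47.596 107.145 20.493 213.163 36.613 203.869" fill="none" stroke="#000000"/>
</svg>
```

; LightBurn 1.7.01
; GRBL device profile, absolute coords
G21
G90
G0 X25.094 Y226.543
M4 S263
G1 X56.544 Y226.543 F3267
G1 X56.544 Y170.661
G1 X25.094 Y170.661
G1 X25.094 Y226.543
G0 X28.136 Y153.903
M4 S263
G1 X34.401 Y134.713 F3267
G1 X35.400 Y107.753
G1 X33.627 Y78.420
G1 X31.575 Y52.113
G1 X31.739 Y34.230
G1 X36.613 Y30.167
M5
G0 X0.000 Y0.000

viewBox `0 0 127.560 234.036` with mm width/height → 1 unit = 1 mm. Flip: y_m = 234.036 − y_svg.

**Shape 1** — `<path>` rectangle, stroke `#000000` → engrave (S263, F3267). Machine vertices: (25.094,226.543) → (56.544,226.543) → (56.544,170.661) → (25.094,170.661) → (25.094,226.543). Closed: final G1 returns to the first vertex.

**Shape 2** — `<path>` cubic bezier, stroke `#000000` → engrave (S263, F3267). Control points (SVG): P0=(28.136,80.133), P1=(47.596,107.145), P2=(20.493,213.163), P3=(36.613,203.869); sampled at t=k/6. Machine vertices: (28.136,153.903) → (34.401,134.713) → (35.400,107.753) → (33.627,78.420) → (31.575,52.113) → (31.739,34.230) → (36.613,30.167). Open path.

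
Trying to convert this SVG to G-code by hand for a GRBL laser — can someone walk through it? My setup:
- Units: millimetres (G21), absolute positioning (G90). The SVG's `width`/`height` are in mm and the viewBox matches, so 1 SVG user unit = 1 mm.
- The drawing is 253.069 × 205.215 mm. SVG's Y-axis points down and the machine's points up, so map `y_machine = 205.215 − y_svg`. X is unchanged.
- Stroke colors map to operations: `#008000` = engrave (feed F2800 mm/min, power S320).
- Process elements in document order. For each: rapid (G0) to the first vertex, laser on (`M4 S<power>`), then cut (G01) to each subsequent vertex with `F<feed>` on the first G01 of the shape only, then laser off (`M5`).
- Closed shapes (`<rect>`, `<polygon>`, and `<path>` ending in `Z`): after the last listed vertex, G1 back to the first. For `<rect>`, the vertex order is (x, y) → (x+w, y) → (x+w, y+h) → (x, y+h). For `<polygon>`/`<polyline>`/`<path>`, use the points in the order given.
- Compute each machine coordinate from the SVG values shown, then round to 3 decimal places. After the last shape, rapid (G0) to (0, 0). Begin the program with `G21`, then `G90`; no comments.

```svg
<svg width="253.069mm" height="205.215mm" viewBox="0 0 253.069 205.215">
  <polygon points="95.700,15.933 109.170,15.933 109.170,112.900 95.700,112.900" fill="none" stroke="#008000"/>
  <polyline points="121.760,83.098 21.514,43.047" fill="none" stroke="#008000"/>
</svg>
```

G21
G90
G0 X95.700 Y189.282
M4 S320
G01 X109.170 Y189.282 F2800
G01 X109.170 Y92.315
G01 X95.700 Y92.315
G01 X95.700 Y189.282
M5
G0 X121.760 Y122.117
M4 S320
G01 X21.514 Y162.168 F2800
M5
G0 X0.000 Y0.000

Since the viewBox matches the mm dimensions, user units are millimetres directly. The only transform is the Y-flip y_m = 205.215 − y_svg.

Shape 1 is a rectangle drawn with `<polygon>`. Its stroke #008000 means engrave at S320, F2800. After flipping Y the toolpath is (95.700,189.282) → (109.170,189.282) → (109.170,92.315) → (95.700,92.315) → (95.700,189.282), returning to the start.

Shape 2 is a line segment drawn with `<polyline>`. Its stroke #008000 means engrave at S320, F2800. After flipping Y the toolpath is (121.760,122.117) → (21.514,162.168).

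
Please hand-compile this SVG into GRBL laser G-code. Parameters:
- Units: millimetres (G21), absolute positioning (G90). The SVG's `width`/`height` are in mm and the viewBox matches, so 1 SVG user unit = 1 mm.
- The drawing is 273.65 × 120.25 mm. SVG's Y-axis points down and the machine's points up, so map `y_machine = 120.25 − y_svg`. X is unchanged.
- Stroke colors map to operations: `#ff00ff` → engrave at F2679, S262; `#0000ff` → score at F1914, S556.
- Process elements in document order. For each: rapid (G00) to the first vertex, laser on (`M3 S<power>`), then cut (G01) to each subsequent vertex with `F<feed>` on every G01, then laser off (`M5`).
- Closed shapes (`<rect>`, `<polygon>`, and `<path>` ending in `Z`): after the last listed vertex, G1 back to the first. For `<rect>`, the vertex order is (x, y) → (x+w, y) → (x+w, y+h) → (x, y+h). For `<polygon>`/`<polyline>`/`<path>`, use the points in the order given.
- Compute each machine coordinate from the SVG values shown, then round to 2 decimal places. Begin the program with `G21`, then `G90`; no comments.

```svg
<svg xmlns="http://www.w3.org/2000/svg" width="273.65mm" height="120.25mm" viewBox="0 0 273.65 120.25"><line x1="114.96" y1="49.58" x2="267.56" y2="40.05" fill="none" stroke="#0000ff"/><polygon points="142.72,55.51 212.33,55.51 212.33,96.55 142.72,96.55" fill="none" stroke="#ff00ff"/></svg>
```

1 u = 1 mm; y_m = 120.25 − y.

[1] `<line>` line segment, #0000ff→score S556 F1914: (114.96,70.67) → (267.56,80.20)

[2] `<polygon>` rectangle, #ff00ff→engrave S262 F2679: (142.72,64.74) → (212.33,64.74) → (212.33,23.70) → (142.72,23.70) → (142.72,64.74) (closed)

G21
G90
G00 X114.96 Y70.67
M3 S556
G01 X267.56 Y80.20 F1914
M5
G00 X142.72 Y64.74
M3 S262
G01 X212.33 Y64.74 F2679
G01 X212.33 Y23.70 F2679
G01 X142.72 Y23.70 F2679
G01 X142.72 Y64.74 F2679
M5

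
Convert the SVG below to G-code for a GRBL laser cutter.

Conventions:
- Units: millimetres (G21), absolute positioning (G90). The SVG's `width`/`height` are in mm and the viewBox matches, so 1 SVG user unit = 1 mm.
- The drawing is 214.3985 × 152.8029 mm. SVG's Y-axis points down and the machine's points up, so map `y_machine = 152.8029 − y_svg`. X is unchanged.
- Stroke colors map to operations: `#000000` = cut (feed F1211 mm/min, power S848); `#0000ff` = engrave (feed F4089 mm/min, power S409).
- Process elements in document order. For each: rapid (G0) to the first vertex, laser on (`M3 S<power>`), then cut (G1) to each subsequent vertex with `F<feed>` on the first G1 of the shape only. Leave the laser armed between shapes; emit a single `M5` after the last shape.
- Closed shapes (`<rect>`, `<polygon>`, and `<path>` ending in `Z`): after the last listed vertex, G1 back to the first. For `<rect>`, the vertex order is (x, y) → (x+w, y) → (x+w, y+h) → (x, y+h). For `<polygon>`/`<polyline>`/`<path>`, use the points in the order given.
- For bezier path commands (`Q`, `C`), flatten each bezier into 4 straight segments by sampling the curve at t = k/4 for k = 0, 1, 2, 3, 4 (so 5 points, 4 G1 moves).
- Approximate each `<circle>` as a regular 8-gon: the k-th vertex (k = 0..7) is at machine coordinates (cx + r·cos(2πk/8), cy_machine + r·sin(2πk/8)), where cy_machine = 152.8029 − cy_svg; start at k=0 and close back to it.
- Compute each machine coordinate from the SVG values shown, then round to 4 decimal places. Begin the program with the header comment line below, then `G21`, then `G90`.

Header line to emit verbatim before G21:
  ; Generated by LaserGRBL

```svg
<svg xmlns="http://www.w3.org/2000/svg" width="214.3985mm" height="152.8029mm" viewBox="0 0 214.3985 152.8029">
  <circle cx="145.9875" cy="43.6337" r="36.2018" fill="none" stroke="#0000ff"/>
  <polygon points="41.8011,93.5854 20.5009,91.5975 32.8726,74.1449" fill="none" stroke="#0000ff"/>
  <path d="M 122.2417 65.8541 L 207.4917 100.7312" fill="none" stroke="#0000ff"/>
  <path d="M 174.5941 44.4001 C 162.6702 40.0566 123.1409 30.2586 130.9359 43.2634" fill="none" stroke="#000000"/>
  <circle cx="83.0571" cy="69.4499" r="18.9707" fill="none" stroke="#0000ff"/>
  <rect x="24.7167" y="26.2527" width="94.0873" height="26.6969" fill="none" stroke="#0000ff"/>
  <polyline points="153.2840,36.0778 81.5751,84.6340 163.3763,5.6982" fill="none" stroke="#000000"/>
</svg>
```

; Generated by LaserGRBL
G21
G90
G0 X182.1893 Y109.1692
M3 S409
G1 X171.5860 Y134.7677 F4089
G1 X145.9875 Y145.3710
G1 X120.3890 Y134.7677
G1 X109.7857 Y109.1692
G1 X120.3890 Y83.5707
G1 X145.9875 Y72.9674
G1 X171.5860 Y83.5707
G1 X182.1893 Y109.1692
G0 X41.8011 Y59.2175
M3 S409
G1 X20.5009 Y61.2054 F4089
G1 X32.8726 Y78.6580
G1 X41.8011 Y59.2175
G0 X122.2417 Y86.9488
M3 S409
G1 X207.4917 Y52.0717 F4089
G0 X174.5941 Y108.4028
M3 S848
G1 X161.6459 Y112.2416 F1211
G1 X145.3704 Y115.4768
G1 X132.7922 Y115.4591
G1 X130.9359 Y109.5395
G0 X102.0278 Y83.3530
M3 S409
G1 X96.4714 Y96.7673 F4089
G1 X83.0571 Y102.3237
G1 X69.6428 Y96.7673
G1 X64.0864 Y83.3530
G1 X69.6428 Y69.9387
G1 X83.0571 Y64.3823
G1 X96.4714 Y69.9387
G1 X102.0278 Y83.3530
G0 X24.7167 Y126.5502
M3 S409
G1 X118.8040 Y126.5502 F4089
G1 X118.8040 Y99.8533
G1 X24.7167 Y99.8533
G1 X24.7167 Y126.5502
G0 X153.2840 Y116.7251
M3 S848
G1 X81.5751 Y68.1689 F1211
G1 X163.3763 Y147.1047
M5

Since the viewBox matches the mm dimensions, user units are millimetres directly. The only transform is the Y-flip y_m = 152.8029 − y_svg.

Shape 1 is a circle drawn with `<circle>`. Its stroke #0000ff means engrave at S409, F4089. After flipping Y the toolpath is (182.1893,109.1692) → (171.5860,134.7677) → (145.9875,145.3710) → (120.3890,134.7677) → (109.7857,109.1692) → (120.3890,83.5707) → (145.9875,72.9674) → (171.5860,83.5707) → (182.1893,109.1692), returning to the start.

Shape 2 is a regular polygon drawn with `<polygon>`. Its stroke #0000ff means engrave at S409, F4089. After flipping Y the toolpath is (41.8011,59.2175) → (20.5009,61.2054) → (32.8726,78.6580) → (41.8011,59.2175), returning to the start.

Shape 3 is a line segment drawn with `<path>`. Its stroke #0000ff means engrave at S409, F4089. After flipping Y the toolpath is (122.2417,86.9488) → (207.4917,52.0717).

Shape 4 is a cubic bezier drawn with `<path>`. Its stroke #000000 means cut at S848, F1211. After flipping Y the toolpath is (174.5941,108.4028) → (161.6459,112.2416) → (145.3704,115.4768) → (132.7922,115.4591) → (130.9359,109.5395).

Shape 5 is a circle drawn with `<circle>`. Its stroke #0000ff means engrave at S409, F4089. After flipping Y the toolpath is (102.0278,83.3530) → (96.4714,96.7673) → (83.0571,102.3237) → (69.6428,96.7673) → (64.0864,83.3530) → (69.6428,69.9387) → (83.0571,64.3823) → (96.4714,69.9387) → (102.0278,83.3530), returning to the start.

Shape 6 is a rectangle drawn with `<rect>`. Its stroke #0000ff means engrave at S409, F4089. After flipping Y the toolpath is (24.7167,126.5502) → (118.8040,126.5502) → (118.8040,99.8533) → (24.7167,99.8533) → (24.7167,126.5502), returning to the start.

Shape 7 is a open polyline drawn with `<polyline>`. Its stroke #000000 means cut at S848, F1211. After flipping Y the toolpath is (153.2840,116.7251) → (81.5751,68.1689) → (163.3763,147.1047).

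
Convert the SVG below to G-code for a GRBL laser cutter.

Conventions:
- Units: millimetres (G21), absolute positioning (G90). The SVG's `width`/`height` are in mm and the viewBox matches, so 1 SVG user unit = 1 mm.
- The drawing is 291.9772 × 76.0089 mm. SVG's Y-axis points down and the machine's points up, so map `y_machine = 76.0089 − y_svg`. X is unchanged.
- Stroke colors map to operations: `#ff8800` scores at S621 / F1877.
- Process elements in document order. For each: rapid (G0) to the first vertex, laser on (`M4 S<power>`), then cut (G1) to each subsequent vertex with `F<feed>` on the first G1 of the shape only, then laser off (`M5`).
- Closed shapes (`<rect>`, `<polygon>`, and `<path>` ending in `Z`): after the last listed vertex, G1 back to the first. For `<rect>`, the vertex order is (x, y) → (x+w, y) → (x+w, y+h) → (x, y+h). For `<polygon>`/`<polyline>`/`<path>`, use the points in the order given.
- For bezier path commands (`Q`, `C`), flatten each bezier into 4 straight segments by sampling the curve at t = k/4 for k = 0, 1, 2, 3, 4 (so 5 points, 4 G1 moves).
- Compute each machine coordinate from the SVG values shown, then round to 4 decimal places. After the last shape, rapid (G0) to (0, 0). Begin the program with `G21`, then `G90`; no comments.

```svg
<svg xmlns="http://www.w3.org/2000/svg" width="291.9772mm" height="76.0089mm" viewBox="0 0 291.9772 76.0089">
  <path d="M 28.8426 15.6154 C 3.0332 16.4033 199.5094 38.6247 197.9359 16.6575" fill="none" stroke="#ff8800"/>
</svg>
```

1 u = 1 mm; y_m = 76.0089 − y.

[1] `<path>` cubic bezier, #ff8800→score S621 F1877: (28.8426,60.3935) → (44.5964,56.8091) → (104.3008,51.3393) → (168.5494,50.1360) → (197.9359,59.3514)

G21
G90
G0 X28.8426 Y60.3935
M4 S621
G1 X44.5964 Y56.8091 F1877
G1 X104.3008 Y51.3393
G1 X168.5494 Y50.1360
G1 X197.9359 Y59.3514
M5
G0 X0.0000 Y0.0000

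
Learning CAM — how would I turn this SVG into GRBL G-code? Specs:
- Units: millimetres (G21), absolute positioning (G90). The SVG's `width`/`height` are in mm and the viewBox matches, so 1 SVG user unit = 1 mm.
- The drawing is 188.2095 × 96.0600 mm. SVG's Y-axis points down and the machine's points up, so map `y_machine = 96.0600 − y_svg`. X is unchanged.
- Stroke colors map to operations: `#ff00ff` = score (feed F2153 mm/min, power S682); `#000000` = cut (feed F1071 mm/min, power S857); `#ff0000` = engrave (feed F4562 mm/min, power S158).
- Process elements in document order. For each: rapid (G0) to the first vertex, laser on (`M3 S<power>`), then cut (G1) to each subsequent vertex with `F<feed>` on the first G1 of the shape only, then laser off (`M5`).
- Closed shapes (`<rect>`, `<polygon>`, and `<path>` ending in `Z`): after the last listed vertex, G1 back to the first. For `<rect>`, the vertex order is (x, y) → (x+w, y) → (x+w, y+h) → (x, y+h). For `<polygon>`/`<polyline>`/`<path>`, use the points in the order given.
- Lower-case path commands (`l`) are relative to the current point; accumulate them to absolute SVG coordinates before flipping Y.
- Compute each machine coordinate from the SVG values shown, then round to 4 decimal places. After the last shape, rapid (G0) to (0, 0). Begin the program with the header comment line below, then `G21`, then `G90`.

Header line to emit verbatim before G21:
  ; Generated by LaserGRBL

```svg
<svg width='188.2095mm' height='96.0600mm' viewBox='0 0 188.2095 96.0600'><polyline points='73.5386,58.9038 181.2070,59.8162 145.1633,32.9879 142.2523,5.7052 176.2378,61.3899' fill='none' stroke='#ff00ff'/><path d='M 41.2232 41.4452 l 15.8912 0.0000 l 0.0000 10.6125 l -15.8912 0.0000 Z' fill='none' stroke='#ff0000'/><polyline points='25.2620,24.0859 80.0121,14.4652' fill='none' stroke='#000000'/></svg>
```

1 u = 1 mm; y_m = 96.0600 − y.

[1] `<polyline>` open polyline, #ff00ff→score S682 F2153: (73.5386,37.1562) → (181.2070,36.2438) → (145.1633,63.0721) → (142.2523,90.3548) → (176.2378,34.6701)

[2] `<path>` rectangle, #ff0000→engrave S158 F4562: (41.2232,54.6148) → (57.1144,54.6148) → (57.1144,44.0023) → (41.2232,44.0023) → (41.2232,54.6148) (closed)

[3] `<polyline>` line segment, #000000→cut S857 F1071: (25.2620,71.9741) → (80.0121,81.5948)

; Generated by LaserGRBL
G21
G90
G0 X73.5386 Y37.1562
M3 S682
G1 X181.2070 Y36.2438 F2153
G1 X145.1633 Y63.0721
G1 X142.2523 Y90.3548
G1 X176.2378 Y34.6701
M5
G0 X41.2232 Y54.6148
M3 S158
G1 X57.1144 Y54.6148 F4562
G1 X57.1144 Y44.0023
G1 X41.2232 Y44.0023
G1 X41.2232 Y54.6148
M5
G0 X25.2620 Y71.9741
M3 S857
G1 X80.0121 Y81.5948 F1071
M5
G0 X0.0000 Y0.0000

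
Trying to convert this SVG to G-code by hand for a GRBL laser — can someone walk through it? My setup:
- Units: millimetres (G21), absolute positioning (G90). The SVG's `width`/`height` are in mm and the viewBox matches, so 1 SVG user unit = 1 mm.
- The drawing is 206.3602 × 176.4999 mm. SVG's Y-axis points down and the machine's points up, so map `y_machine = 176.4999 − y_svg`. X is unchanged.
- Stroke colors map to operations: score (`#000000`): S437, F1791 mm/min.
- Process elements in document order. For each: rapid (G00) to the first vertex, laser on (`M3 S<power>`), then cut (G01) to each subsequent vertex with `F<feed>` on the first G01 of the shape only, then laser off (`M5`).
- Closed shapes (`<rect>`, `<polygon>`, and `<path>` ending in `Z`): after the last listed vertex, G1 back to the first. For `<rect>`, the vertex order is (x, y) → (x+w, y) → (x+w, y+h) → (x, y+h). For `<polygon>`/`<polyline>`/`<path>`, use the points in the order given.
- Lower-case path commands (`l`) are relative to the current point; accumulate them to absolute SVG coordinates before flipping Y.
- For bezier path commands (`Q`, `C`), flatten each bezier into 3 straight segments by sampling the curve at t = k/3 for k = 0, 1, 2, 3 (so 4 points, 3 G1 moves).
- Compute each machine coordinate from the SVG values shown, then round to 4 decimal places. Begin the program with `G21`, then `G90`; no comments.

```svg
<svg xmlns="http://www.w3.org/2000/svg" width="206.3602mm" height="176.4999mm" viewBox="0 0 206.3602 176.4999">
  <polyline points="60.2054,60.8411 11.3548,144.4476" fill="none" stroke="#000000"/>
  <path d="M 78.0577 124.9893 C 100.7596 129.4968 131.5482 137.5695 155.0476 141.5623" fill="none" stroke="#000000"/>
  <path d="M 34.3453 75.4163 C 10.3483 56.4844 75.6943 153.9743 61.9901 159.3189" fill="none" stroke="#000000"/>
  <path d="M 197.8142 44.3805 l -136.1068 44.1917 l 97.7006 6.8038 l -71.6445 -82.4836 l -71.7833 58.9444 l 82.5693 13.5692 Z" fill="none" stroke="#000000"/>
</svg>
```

viewBox `0 0 206.3602 176.4999` with mm width/height → 1 unit = 1 mm. Flip: y_m = 176.4999 − y_svg.

**Shape 1** — `<polyline>` line segment, stroke `#000000` → score (S437, F1791). Machine vertices: (60.2054,115.6588) → (11.3548,32.0523). Open path.

**Shape 2** — `<path>` cubic bezier, stroke `#000000` → score (S437, F1791). Control points (SVG): P0=(78.0577,124.9893), P1=(100.7596,129.4968), P2=(131.5482,137.5695), P3=(155.0476,141.5623); sampled at t=k/3. Machine vertices: (78.0577,51.5106) → (102.8857,46.0979) → (129.6879,40.0072) → (155.0476,34.9376). Open path.

**Shape 3** — `<path>` cubic bezier, stroke `#000000` → score (S437, F1791). Control points (SVG): P0=(34.3453,75.4163), P1=(10.3483,56.4844), P2=(75.6943,153.9743), P3=(61.9901,159.3189); sampled at t=k/3. Machine vertices: (34.3453,101.0836) → (33.8925,88.9329) → (55.5810,45.5160) → (61.9901,17.1810). Open path.

**Shape 4** — `<path>` closed polygon, stroke `#000000` → score (S437, F1791). Machine vertices: (197.8142,132.1194) → (61.7074,87.9277) → (159.4080,81.1239) → (87.7635,163.6075) → (15.9802,104.6631) → (98.5495,91.0939) → (197.8142,132.1194). Closed: final G1 returns to the first vertex.

G21
G90
G00 X60.2054 Y115.6588
M3 S437
G01 X11.3548 Y32.0523 F1791
M5
G00 X78.0577 Y51.5106
M3 S437
G01 X102.8857 Y46.0979 F1791
G01 X129.6879 Y40.0072
G01 X155.0476 Y34.9376
M5
G00 X34.3453 Y101.0836
M3 S437
G01 X33.8925 Y88.9329 F1791
G01 X55.5810 Y45.5160
G01 X61.9901 Y17.1810
M5
G00 X197.8142 Y132.1194
M3 S437
G01 X61.7074 Y87.9277 F1791
G01 X159.4080 Y81.1239
G01 X87.7635 Y163.6075
G01 X15.9802 Y104.6631
G01 X98.5495 Y91.0939
G01 X197.8142 Y132.1194
M5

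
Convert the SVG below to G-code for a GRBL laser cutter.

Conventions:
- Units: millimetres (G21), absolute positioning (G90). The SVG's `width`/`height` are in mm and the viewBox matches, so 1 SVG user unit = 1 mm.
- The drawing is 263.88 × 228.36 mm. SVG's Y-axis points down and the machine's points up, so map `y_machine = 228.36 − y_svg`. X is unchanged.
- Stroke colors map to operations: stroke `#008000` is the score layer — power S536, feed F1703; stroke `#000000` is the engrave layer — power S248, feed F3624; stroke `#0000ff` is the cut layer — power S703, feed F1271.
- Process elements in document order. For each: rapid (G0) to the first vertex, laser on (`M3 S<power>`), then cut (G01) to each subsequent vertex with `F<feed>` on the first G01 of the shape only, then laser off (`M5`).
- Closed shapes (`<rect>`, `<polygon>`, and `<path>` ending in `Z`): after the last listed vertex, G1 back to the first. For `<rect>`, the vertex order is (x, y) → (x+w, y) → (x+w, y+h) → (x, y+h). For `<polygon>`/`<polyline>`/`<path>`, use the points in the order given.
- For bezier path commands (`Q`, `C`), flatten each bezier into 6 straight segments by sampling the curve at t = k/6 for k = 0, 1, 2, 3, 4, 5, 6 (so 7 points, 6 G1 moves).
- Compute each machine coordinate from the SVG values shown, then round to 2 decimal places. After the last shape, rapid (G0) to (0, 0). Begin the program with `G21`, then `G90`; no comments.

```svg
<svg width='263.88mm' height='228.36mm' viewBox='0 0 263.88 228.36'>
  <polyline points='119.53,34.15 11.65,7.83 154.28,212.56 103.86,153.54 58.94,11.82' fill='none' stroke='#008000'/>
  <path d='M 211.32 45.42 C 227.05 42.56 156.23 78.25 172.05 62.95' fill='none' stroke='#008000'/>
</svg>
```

G21
G90
G0 X119.53 Y194.21
M3 S536
G01 X11.65 Y220.53 F1703
G01 X154.28 Y15.80
G01 X103.86 Y74.82
G01 X58.94 Y216.54
M5
G0 X211.32 Y182.94
M3 S536
G01 X212.77 Y181.57 F1703
G01 X204.61 Y176.27
G01 X191.65 Y169.51
G01 X178.70 Y163.79
G01 X170.56 Y161.59
G01 X172.05 Y165.41
M5
G0 X0.00 Y0.00

1 u = 1 mm; y_m = 228.36 − y.

[1] `<polyline>` open polyline, #008000→score S536 F1703: (119.53,194.21) → (11.65,220.53) → (154.28,15.80) → (103.86,74.82) → (58.94,216.54)

[2] `<path>` cubic bezier, #008000→score S536 F1703: (211.32,182.94) → (212.77,181.57) → (204.61,176.27) → (191.65,169.51) → (178.70,163.79) → (170.56,161.59) → (172.05,165.41)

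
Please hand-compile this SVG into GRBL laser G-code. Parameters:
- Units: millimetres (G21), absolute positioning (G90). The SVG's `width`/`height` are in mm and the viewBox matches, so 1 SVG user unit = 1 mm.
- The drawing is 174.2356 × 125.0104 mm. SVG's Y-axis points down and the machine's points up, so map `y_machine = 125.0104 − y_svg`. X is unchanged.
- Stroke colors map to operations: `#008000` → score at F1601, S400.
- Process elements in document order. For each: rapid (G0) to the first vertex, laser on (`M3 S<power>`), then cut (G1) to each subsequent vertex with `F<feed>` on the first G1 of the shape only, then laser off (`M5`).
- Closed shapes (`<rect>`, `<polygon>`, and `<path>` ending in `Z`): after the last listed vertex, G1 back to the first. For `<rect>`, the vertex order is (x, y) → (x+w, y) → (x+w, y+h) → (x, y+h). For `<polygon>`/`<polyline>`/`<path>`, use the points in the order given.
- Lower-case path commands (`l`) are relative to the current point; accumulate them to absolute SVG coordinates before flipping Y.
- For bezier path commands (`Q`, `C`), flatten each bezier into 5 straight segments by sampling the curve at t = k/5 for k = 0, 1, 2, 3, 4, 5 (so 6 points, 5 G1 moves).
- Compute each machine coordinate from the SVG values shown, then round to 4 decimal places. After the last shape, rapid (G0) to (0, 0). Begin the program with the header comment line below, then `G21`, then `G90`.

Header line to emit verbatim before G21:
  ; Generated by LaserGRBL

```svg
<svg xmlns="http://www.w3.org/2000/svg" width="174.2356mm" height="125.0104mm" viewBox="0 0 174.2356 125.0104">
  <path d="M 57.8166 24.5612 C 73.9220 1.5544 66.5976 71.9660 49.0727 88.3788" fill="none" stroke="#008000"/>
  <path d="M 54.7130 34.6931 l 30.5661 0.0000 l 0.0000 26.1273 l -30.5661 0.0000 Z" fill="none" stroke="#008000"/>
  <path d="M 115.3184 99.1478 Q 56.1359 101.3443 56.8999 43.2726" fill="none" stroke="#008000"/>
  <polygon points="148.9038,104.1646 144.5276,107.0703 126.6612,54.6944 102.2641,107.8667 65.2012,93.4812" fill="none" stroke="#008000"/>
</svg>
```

viewBox `0 0 174.2356 125.0104` with mm width/height → 1 unit = 1 mm. Flip: y_m = 125.0104 − y_svg.

**Shape 1** — `<path>` cubic bezier, stroke `#008000` → score (S400, F1601). Control points (SVG): P0=(57.8166,24.5612), P1=(73.9220,1.5544), P2=(66.5976,71.9660), P3=(49.0727,88.3788); sampled at t=k/5. Machine vertices: (57.8166,100.4492) → (64.7741,104.2224) → (66.7435,92.6512) → (64.3597,72.8117) → (58.2577,51.7798) → (49.0727,36.6316). Open path.

**Shape 2** — `<path>` rectangle, stroke `#008000` → score (S400, F1601). Machine vertices: (54.7130,90.3173) → (85.2791,90.3173) → (85.2791,64.1900) → (54.7130,64.1900) → (54.7130,90.3173). Closed: final G1 returns to the first vertex.

**Shape 3** — `<path>` quadratic bezier, stroke `#008000` → score (S400, F1601). Control points (SVG): P0=(115.3184,99.1478), P1=(56.1359,101.3443), P2=(56.8999,43.2726); sampled at t=k/5. Machine vertices: (115.3184,25.8626) → (94.0433,27.3947) → (77.5638,33.7483) → (65.8801,44.9234) → (58.9922,60.9198) → (56.8999,81.7378). Open path.

**Shape 4** — `<polygon>` closed polygon, stroke `#008000` → score (S400, F1601). Machine vertices: (148.9038,20.8458) → (144.5276,17.9401) → (126.6612,70.3160) → (102.2641,17.1437) → (65.2012,31.5292) → (148.9038,20.8458). Closed: final G1 returns to the first vertex.

; Generated by LaserGRBL
G21
G90
G0 X57.8166 Y100.4492
M3 S400
G1 X64.7741 Y104.2224 F1601
G1 X66.7435 Y92.6512
G1 X64.3597 Y72.8117
G1 X58.2577 Y51.7798
G1 X49.0727 Y36.6316
M5
G0 X54.7130 Y90.3173
M3 S400
G1 X85.2791 Y90.3173 F1601
G1 X85.2791 Y64.1900
G1 X54.7130 Y64.1900
G1 X54.7130 Y90.3173
M5
G0 X115.3184 Y25.8626
M3 S400
G1 X94.0433 Y27.3947 F1601
G1 X77.5638 Y33.7483
G1 X65.8801 Y44.9234
G1 X58.9922 Y60.9198
G1 X56.8999 Y81.7378
M5
G0 X148.9038 Y20.8458
M3 S400
G1 X144.5276 Y17.9401 F1601
G1 X126.6612 Y70.3160
G1 X102.2641 Y17.1437
G1 X65.2012 Y31.5292
G1 X148.9038 Y20.8458
M5
G0 X0.0000 Y0.0000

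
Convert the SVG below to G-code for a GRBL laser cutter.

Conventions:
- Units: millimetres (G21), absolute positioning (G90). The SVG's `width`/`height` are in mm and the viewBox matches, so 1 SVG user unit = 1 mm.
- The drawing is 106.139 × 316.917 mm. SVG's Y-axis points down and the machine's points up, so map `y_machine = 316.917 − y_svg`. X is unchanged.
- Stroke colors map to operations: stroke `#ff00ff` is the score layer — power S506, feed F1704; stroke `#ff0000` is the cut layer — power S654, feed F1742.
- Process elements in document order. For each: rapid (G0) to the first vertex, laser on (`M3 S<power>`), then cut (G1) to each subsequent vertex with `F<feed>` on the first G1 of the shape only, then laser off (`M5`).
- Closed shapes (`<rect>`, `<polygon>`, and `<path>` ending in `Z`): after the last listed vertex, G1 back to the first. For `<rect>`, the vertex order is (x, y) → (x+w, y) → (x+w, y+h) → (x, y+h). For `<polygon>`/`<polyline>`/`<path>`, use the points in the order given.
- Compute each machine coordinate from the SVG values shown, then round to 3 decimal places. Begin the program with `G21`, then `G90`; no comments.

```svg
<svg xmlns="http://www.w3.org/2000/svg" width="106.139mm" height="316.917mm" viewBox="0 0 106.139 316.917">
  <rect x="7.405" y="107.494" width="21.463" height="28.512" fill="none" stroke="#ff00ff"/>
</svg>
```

G21
G90
G0 X7.405 Y209.423
M3 S506
G1 X28.868 Y209.423 F1704
G1 X28.868 Y180.911
G1 X7.405 Y180.911
G1 X7.405 Y209.423
M5

viewBox `0 0 106.139 316.917` with mm width/height → 1 unit = 1 mm. Flip: y_m = 316.917 − y_svg.

**Shape 1** — `<rect>` rectangle, stroke `#ff00ff` → score (S506, F1704). Machine vertices: (7.405,209.423) → (28.868,209.423) → (28.868,180.911) → (7.405,180.911) → (7.405,209.423). Closed: final G1 returns to the first vertex.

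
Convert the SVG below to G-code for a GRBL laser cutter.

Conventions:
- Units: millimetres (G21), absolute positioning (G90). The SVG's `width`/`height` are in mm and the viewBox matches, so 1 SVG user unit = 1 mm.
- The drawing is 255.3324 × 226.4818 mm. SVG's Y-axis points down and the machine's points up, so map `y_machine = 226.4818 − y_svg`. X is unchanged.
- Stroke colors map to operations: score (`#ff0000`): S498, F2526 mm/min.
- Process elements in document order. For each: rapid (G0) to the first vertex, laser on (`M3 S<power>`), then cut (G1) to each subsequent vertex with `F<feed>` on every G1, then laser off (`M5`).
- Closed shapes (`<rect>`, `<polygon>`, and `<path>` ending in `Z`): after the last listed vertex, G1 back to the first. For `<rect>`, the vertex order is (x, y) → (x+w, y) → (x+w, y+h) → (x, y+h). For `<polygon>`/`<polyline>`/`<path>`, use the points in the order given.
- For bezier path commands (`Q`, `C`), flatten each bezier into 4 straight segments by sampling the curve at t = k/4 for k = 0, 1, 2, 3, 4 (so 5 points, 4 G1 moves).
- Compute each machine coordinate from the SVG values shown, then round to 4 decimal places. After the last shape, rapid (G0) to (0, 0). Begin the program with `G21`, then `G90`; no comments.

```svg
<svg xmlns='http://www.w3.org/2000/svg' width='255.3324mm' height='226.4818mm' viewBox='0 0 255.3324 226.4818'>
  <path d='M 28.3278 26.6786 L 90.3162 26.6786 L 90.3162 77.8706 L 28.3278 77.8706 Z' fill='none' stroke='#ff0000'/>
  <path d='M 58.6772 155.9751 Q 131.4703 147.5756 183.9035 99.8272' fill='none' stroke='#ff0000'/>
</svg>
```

1 u = 1 mm; y_m = 226.4818 − y.

[1] `<path>` rectangle, #ff0000→score S498 F2526: (28.3278,199.8032) → (90.3162,199.8032) → (90.3162,148.6112) → (28.3278,148.6112) → (28.3278,199.8032) (closed)

[2] `<path>` quadratic bezier, #ff0000→score S498 F2526: (58.6772,70.5067) → (93.8013,77.1658) → (126.3803,88.7434) → (156.4144,105.2397) → (183.9035,126.6546)

G21
G90
G0 X28.3278 Y199.8032
M3 S498
G1 X90.3162 Y199.8032 F2526
G1 X90.3162 Y148.6112 F2526
G1 X28.3278 Y148.6112 F2526
G1 X28.3278 Y199.8032 F2526
M5
G0 X58.6772 Y70.5067
M3 S498
G1 X93.8013 Y77.1658 F2526
G1 X126.3803 Y88.7434 F2526
G1 X156.4144 Y105.2397 F2526
G1 X183.9035 Y126.6546 F2526
M5
G0 X0.0000 Y0.0000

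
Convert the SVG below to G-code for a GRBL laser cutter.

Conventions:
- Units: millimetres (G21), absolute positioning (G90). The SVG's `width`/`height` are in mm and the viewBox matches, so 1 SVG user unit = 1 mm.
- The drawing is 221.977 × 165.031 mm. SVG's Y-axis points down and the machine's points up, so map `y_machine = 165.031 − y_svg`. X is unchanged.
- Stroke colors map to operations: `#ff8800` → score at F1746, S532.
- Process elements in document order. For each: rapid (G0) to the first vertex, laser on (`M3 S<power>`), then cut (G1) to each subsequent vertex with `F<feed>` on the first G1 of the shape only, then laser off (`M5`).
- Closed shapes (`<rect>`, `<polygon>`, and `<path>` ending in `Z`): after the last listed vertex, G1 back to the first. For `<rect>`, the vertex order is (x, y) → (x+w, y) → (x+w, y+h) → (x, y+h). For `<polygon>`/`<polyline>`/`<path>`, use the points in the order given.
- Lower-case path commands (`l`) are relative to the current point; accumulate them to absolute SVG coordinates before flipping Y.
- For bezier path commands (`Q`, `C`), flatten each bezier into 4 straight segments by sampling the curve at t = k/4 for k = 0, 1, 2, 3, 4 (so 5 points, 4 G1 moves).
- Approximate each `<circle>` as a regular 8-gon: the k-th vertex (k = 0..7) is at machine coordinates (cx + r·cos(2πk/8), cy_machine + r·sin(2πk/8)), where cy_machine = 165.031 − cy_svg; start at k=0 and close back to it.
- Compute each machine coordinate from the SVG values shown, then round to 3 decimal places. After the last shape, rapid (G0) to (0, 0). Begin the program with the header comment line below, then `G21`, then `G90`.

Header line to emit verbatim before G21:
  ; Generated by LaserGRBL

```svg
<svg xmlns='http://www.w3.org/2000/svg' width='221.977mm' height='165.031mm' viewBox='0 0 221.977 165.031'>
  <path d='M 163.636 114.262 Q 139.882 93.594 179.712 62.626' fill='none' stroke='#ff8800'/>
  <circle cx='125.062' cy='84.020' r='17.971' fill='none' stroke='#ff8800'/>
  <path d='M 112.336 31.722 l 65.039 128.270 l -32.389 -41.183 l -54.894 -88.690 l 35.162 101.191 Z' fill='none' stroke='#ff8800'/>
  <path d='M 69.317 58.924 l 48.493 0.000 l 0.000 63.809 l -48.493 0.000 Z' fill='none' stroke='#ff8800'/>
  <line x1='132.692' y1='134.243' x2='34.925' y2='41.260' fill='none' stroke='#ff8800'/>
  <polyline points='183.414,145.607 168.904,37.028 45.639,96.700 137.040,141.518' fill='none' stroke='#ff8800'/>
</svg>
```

viewBox `0 0 221.977 165.031` with mm width/height → 1 unit = 1 mm. Flip: y_m = 165.031 − y_svg.

**Shape 1** — `<path>` quadratic bezier, stroke `#ff8800` → score (S532, F1746). Control points (SVG): P0=(163.636,114.262), P1=(139.882,93.594), P2=(179.712,62.626); sampled at t=k/4. Machine vertices: (163.636,50.769) → (155.733,61.747) → (155.778,74.012) → (163.771,87.565) → (179.712,102.405). Open path.

**Shape 2** — `<circle>` circle, stroke `#ff8800` → score (S532, F1746). Machine vertices: (143.033,81.011) → (137.769,93.718) → (125.062,98.982) → (112.355,93.718) → (107.091,81.011) → (112.355,68.304) → (125.062,63.040) → (137.769,68.304) → (143.033,81.011). Closed: final G1 returns to the first vertex.

**Shape 3** — `<path>` closed polygon, stroke `#ff8800` → score (S532, F1746). Machine vertices: (112.336,133.309) → (177.375,5.039) → (144.986,46.222) → (90.092,134.912) → (125.254,33.721) → (112.336,133.309). Closed: final G1 returns to the first vertex.

**Shape 4** — `<path>` rectangle, stroke `#ff8800` → score (S532, F1746). Machine vertices: (69.317,106.107) → (117.810,106.107) → (117.810,42.298) → (69.317,42.298) → (69.317,106.107). Closed: final G1 returns to the first vertex.

**Shape 5** — `<line>` line segment, stroke `#ff8800` → score (S532, F1746). Machine vertices: (132.692,30.788) → (34.925,123.771). Open path.

**Shape 6** — `<polyline>` open polyline, stroke `#ff8800` → score (S532, F1746). Machine vertices: (183.414,19.424) → (168.904,128.003) → (45.639,68.331) → (137.040,23.513). Open path.

; Generated by LaserGRBL
G21
G90
G0 X163.636 Y50.769
M3 S532
G1 X155.733 Y61.747 F1746
G1 X155.778 Y74.012
G1 X163.771 Y87.565
G1 X179.712 Y102.405
M5
G0 X143.033 Y81.011
M3 S532
G1 X137.769 Y93.718 F1746
G1 X125.062 Y98.982
G1 X112.355 Y93.718
G1 X107.091 Y81.011
G1 X112.355 Y68.304
G1 X125.062 Y63.040
G1 X137.769 Y68.304
G1 X143.033 Y81.011
M5
G0 X112.336 Y133.309
M3 S532
G1 X177.375 Y5.039 F1746
G1 X144.986 Y46.222
G1 X90.092 Y134.912
G1 X125.254 Y33.721
G1 X112.336 Y133.309
M5
G0 X69.317 Y106.107
M3 S532
G1 X117.810 Y106.107 F1746
G1 X117.810 Y42.298
G1 X69.317 Y42.298
G1 X69.317 Y106.107
M5
G0 X132.692 Y30.788
M3 S532
G1 X34.925 Y123.771 F1746
M5
G0 X183.414 Y19.424
M3 S532
G1 X168.904 Y128.003 F1746
G1 X45.639 Y68.331
G1 X137.040 Y23.513
M5
G0 X0.000 Y0.000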